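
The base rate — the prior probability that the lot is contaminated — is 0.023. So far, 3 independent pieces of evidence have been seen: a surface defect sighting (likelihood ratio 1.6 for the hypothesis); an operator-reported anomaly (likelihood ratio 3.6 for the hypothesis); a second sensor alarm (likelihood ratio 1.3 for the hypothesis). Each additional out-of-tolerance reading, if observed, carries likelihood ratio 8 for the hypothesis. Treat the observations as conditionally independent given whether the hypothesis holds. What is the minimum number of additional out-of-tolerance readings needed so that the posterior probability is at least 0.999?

Prior odds = 0.023/0.977 = 23/977.
Combined Bayes factor of the evidence already in hand = 1.6 × 3.6 × 1.3 = 7.488.
Odds after that evidence = (23/977) × 7.488 = 21528/122125.
Target odds = 0.999/0.001 = 999.
Need 8ⁿ ≥ 999 ÷ (21528/122125) = 13555875/2392.
8⁴ = 4096 falls short of 13555875/2392 but 8⁵ = 32768 reaches it, so n = 5.

5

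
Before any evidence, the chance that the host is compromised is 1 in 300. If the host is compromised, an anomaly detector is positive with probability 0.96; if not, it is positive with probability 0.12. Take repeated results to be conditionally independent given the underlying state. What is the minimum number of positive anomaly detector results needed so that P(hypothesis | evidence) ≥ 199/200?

Prior odds: (1/300) ÷ (299/300) = 1/299.
Likelihood ratio of a positive = 0.96/0.12 = 8.
Target posterior odds = 0.995/0.005 = 199.
Require 8ⁿ ≥ 199 ÷ (1/299) = 59501.
8⁵ = 32768 falls short of 59501 but 8⁶ = 262144 reaches it, so n = 6.

6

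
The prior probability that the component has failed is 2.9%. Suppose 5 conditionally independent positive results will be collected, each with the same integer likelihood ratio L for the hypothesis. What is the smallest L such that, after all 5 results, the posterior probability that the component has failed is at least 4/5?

3

Prior odds = 0.029/0.971 = 29/971.
Target odds = 0.8/0.2 = 4.
Need L⁵ ≥ 4 ÷ (29/971) = 3884/29.
2⁵ = 32 < 3884/29 ≤ 243 = 3⁵, so L = 3.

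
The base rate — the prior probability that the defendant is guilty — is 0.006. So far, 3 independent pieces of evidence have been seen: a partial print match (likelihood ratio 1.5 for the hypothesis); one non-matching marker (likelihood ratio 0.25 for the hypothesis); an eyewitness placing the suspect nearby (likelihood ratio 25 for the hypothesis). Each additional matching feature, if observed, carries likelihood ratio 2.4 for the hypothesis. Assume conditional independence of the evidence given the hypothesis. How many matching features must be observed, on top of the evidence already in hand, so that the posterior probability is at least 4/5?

Prior odds = 0.006/0.994 = 3/497.
Combined Bayes factor of the evidence already in hand = 1.5 × 0.25 × 25 = 9.375.
Odds after that evidence = (3/497) × 9.375 = 225/3976.
Target odds = 0.8/0.2 = 4.
Need 2.4ⁿ ≥ 4 ÷ (225/3976) = 15904/225.
2.4⁴ = 33.1776 falls short of 15904/225 but 2.4⁵ = 79.62624 reaches it, so n = 5.

5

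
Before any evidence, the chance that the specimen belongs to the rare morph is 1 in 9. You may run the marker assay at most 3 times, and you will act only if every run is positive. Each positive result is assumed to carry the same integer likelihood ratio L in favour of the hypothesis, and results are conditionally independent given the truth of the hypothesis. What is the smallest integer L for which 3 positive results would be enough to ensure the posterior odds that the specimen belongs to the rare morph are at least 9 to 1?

5

Prior odds = (1/9)/(8/9) = 0.125.
Target odds = 9.
Need L³ ≥ 9 ÷ 0.125 = 72.
4³ = 64 < 72 ≤ 125 = 5³, so L = 5.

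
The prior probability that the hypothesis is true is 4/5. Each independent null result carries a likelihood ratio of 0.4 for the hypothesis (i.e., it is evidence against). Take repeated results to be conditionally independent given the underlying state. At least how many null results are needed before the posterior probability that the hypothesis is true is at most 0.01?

7

Prior odds: 0.8 ÷ 0.2 = 4.
Likelihood ratio per null result = 0.4.
Target posterior odds = 0.01/0.99 = 1/99.
Need 4 × 0.4ⁿ ≤ 1/99, i.e. 0.4ⁿ ≤ 1/396.
0.4⁶ = 64/15625 is still above 1/396 but 0.4⁷ = 128/78125 is at or below it, so n = 7.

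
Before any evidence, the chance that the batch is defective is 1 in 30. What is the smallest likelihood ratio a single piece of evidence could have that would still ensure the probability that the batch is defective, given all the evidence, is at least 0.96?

696

Prior odds = (1/30)/(29/30) = 1/29.
Target odds = 0.96/0.04 = 24.
Required Bayes factor = 24 ÷ (1/29) = 696.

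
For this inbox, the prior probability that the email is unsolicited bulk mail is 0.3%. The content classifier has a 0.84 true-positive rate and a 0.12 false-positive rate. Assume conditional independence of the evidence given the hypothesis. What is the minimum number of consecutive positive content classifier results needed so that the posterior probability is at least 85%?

4

Prior odds: 0.003 ÷ 0.997 = 3/997.
Likelihood ratio of a positive result = 0.84/0.12 = 7.
Target posterior odds = 0.85/0.15 = 17/3.
Require 7ⁿ ≥ 17/3 ÷ (3/997) = 16949/9.
7³ = 343 falls short of 16949/9 but 7⁴ = 2401 reaches it, so n = 4.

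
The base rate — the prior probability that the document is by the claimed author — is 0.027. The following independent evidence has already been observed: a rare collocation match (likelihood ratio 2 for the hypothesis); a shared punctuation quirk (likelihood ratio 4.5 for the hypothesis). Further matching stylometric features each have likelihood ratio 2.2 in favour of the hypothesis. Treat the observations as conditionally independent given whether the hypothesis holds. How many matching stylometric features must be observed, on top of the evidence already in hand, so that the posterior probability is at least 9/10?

Prior odds = 0.027/0.973 = 27/973.
Combined Bayes factor of the evidence already in hand = 2 × 4.5 = 9.
Odds after that evidence = (27/973) × 9 = 243/973.
Target odds = 0.9/0.1 = 9.
Need 2.2ⁿ ≥ 9 ÷ (243/973) = 973/27.
2.2⁴ = 23.4256 falls short of 973/27 but 2.2⁵ = 51.53632 reaches it, so n = 5.

5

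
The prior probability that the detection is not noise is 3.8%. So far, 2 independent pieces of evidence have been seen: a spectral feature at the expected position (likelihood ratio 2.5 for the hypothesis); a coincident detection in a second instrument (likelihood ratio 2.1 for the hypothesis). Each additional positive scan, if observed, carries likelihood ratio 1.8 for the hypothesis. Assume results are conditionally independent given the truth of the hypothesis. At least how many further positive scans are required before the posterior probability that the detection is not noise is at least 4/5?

Prior odds = 0.038/0.962 = 19/481.
Combined Bayes factor of the evidence already in hand = 2.5 × 2.1 = 5.25.
Odds after that evidence = (19/481) × 5.25 = 399/1924.
Target odds = 0.8/0.2 = 4.
Need 1.8ⁿ ≥ 4 ÷ (399/1924) = 7696/399.
1.8⁵ = 18.89568 falls short of 7696/399 but 1.8⁶ = 531441/15625 reaches it, so n = 6.

6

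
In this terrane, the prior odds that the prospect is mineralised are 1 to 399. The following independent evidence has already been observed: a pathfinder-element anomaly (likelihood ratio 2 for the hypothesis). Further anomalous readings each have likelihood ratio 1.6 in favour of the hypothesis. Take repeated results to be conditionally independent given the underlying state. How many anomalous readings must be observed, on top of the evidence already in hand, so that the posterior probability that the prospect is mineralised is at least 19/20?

Prior odds = 1/399.
Bayes factor of the evidence already in hand = 2.
Odds after that evidence = (1/399) × 2 = 2/399.
Target odds = 0.95/0.05 = 19.
Need 1.6ⁿ ≥ 19 ÷ (2/399) = 3790.5.
1.6¹⁷ ≈2951.48 falls short of 3790.5 but 1.6¹⁸ ≈4722.37 reaches it, so n = 18.

18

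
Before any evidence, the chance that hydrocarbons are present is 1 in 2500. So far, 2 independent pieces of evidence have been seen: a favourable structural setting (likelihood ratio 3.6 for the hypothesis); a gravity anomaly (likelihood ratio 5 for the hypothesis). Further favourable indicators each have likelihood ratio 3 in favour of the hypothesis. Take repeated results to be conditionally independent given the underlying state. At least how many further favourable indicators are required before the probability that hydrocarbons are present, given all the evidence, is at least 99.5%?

10

Prior odds = 0.0004/0.9996 = 1/2499.
Combined Bayes factor of the evidence already in hand = 3.6 × 5 = 18.
Odds after that evidence = (1/2499) × 18 = 6/833.
Target odds = 0.995/0.005 = 199.
Need 3ⁿ ≥ 199 ÷ (6/833) = 165767/6.
3⁹ = 19683 falls short of 165767/6 but 3¹⁰ = 59049 reaches it, so n = 10.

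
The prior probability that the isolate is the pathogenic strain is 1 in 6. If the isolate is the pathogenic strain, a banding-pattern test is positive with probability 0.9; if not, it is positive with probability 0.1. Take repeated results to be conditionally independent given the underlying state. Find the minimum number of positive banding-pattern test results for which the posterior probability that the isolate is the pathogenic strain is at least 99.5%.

4

Prior odds: (1/6) ÷ (5/6) = 0.2.
Likelihood ratio of a positive = 0.9/0.1 = 9.
Target posterior odds = 0.995/0.005 = 199.
Need 0.2 × 9ⁿ ≥ 199, i.e. 9ⁿ ≥ 995.
9³ = 729 falls short of 995 but 9⁴ = 6561 reaches it, so n = 4.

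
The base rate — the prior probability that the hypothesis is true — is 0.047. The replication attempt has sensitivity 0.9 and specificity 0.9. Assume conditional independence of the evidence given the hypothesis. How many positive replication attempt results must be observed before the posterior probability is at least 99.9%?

5

Prior odds = 0.047/0.953 = 47/953.
False-positive rate = 1 − 0.9 = 0.1; likelihood ratio of a positive = 0.9/0.1 = 9.
Target posterior odds = 0.999/0.001 = 999.
Need (47/953) × 9ⁿ ≥ 999, i.e. 9ⁿ ≥ 952047/47.
9⁴ = 6561 falls short of 952047/47 but 9⁵ = 59049 reaches it, so n = 5.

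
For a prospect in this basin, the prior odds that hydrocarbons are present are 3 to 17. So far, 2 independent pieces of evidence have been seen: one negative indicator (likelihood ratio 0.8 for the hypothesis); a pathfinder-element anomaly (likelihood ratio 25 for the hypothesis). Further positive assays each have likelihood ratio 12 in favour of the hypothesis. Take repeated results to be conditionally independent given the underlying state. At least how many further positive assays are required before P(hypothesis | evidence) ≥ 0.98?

2

Prior odds = 3/17.
Combined Bayes factor of the evidence already in hand = 0.8 × 25 = 20.
Odds after that evidence = (3/17) × 20 = 60/17.
Target odds = 0.98/0.02 = 49.
Need 12ⁿ ≥ 49 ÷ (60/17) = 833/60.
12¹ = 12 falls short of 833/60 but 12² = 144 reaches it, so n = 2.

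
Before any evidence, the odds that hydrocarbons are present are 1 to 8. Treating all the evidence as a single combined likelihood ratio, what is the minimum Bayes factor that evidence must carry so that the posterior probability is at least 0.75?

24

Prior odds = 0.125.
Target odds = 0.75/0.25 = 3.
Required Bayes factor = 3 ÷ 0.125 = 24.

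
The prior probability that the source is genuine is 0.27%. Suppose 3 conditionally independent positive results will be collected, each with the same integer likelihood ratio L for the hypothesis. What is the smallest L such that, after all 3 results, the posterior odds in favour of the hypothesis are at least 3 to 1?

11

Prior odds = 0.0027/0.9973 = 27/9973.
Target odds = 3.
Need L³ ≥ 3 ÷ (27/9973) = 9973/9.
10³ = 1000 < 9973/9 ≤ 1331 = 11³, so L = 11.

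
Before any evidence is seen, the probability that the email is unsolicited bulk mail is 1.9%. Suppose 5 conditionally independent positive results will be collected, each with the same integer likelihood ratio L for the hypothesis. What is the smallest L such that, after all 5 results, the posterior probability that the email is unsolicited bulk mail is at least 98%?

Prior odds = 0.019/0.981 = 19/981.
Target odds = 0.98/0.02 = 49.
Need L⁵ ≥ 49 ÷ (19/981) = 48069/19.
4⁵ = 1024 < 48069/19 ≤ 3125 = 5⁵, so L = 5.

5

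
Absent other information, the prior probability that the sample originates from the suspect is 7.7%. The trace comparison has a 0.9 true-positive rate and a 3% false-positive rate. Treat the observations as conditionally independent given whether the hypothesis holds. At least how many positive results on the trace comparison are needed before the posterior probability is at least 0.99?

Prior odds: 0.077 ÷ 0.923 = 77/923.
Likelihood ratio of a positive result = 0.9/0.03 = 30.
Target odds: 0.99 ÷ 0.01 = 99.
Require 30ⁿ ≥ 99 ÷ (77/923) = 8307/7.
30² = 900 falls short of 8307/7 but 30³ = 27000 reaches it, so n = 3.

3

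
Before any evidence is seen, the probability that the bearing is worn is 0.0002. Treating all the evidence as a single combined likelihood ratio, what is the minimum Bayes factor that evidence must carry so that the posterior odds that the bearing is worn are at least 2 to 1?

9998

Prior odds = 0.0002/0.9998 = 1/4999.
Target odds = 2.
Required Bayes factor = 2 ÷ (1/4999) = 9998.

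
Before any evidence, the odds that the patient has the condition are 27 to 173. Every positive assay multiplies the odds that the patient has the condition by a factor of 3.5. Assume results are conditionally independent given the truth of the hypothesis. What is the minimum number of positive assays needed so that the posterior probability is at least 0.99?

Prior odds = 27/173.
Likelihood ratio per positive assay = 3.5.
Target posterior odds = 0.99/0.01 = 99.
Require 3.5ⁿ ≥ 99 ÷ (27/173) = 1903/3.
3.5⁵ = 525.21875 falls short of 1903/3 but 3.5⁶ = 1838.265625 reaches it, so n = 6.

6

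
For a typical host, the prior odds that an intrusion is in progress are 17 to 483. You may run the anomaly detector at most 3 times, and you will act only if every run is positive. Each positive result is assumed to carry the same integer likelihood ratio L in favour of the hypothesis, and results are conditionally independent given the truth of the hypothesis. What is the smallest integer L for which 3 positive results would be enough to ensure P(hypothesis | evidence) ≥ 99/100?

15

Prior odds = 17/483.
Target odds = 0.99/0.01 = 99.
Need L³ ≥ 99 ÷ (17/483) = 47817/17.
14³ = 2744 < 47817/17 ≤ 3375 = 15³, so L = 15.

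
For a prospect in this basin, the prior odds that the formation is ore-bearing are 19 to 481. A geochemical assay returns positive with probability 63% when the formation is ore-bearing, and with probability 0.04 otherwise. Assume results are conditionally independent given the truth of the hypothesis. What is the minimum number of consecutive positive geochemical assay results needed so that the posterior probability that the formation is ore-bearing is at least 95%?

Prior odds = 19/481.
Likelihood ratio of a positive result = 0.63/0.04 = 15.75.
Target odds: 0.95 ÷ 0.05 = 19.
Need (19/481) × 15.75ⁿ ≥ 19, i.e. 15.75ⁿ ≥ 481.
15.75² = 248.0625 falls short of 481 but 15.75³ = 3906.984375 reaches it, so n = 3.

3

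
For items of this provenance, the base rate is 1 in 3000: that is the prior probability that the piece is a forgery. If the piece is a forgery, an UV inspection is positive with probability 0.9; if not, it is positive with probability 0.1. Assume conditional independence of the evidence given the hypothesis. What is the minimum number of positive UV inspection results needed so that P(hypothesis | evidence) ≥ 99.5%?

Prior odds = (1/3000)/(2999/3000) = 1/2999.
Likelihood ratio of a positive = 0.9/0.1 = 9.
Target posterior odds = 0.995/0.005 = 199.
Require 9ⁿ ≥ 199 ÷ (1/2999) = 596801.
9⁶ = 531441 falls short of 596801 but 9⁷ = 4782969 reaches it, so n = 7.

7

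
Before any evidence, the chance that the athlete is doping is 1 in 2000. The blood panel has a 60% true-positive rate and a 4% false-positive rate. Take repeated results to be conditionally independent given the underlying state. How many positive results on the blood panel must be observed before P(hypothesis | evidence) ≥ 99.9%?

Prior odds = 0.0005/0.9995 = 1/1999.
Likelihood ratio of a positive result = 0.6/0.04 = 15.
Target odds: 0.999 ÷ 0.001 = 999.
Require 15ⁿ ≥ 999 ÷ (1/1999) = 1997001.
15⁵ = 759375 falls short of 1997001 but 15⁶ = 11390625 reaches it, so n = 6.

6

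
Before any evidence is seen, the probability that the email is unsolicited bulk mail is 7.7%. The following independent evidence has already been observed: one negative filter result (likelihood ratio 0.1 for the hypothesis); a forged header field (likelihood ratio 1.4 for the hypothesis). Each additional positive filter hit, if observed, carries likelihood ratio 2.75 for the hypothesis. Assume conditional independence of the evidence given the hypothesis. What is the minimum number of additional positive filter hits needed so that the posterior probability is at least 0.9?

7

Prior odds = 0.077/0.923 = 77/923.
Combined Bayes factor of the evidence already in hand = 0.1 × 1.4 = 0.14.
Odds after that evidence = (77/923) × 0.14 = 539/46150.
Target odds = 0.9/0.1 = 9.
Need 2.75ⁿ ≥ 9 ÷ (539/46150) = 415350/539.
2.75⁶ = 1771561/4096 falls short of 415350/539 but 2.75⁷ = 19487171/16384 reaches it, so n = 7.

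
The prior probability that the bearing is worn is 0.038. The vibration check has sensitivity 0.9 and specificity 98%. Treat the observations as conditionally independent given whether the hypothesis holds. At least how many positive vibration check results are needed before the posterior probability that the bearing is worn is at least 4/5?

2

Prior odds = 0.038/0.962 = 19/481.
False-positive rate = 1 − 0.98 = 0.02; likelihood ratio of a positive = 0.9/0.02 = 45.
Target odds: 0.8 ÷ 0.2 = 4.
Need (19/481) × 45ⁿ ≥ 4, i.e. 45ⁿ ≥ 1924/19.
45¹ = 45 falls short of 1924/19 but 45² = 2025 reaches it, so n = 2.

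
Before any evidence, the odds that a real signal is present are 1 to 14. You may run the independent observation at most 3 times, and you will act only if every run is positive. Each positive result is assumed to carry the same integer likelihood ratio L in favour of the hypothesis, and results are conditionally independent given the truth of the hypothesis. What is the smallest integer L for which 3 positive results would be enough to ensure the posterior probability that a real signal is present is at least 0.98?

9

Prior odds = 1/14.
Target odds = 0.98/0.02 = 49.
Need L³ ≥ 49 ÷ (1/14) = 686.
8³ = 512 < 686 ≤ 729 = 9³, so L = 9.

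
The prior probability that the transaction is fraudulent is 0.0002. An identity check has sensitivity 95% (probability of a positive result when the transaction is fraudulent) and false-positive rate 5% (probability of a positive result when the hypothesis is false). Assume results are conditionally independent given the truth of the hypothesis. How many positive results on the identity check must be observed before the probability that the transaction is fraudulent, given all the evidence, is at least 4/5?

Prior odds = 0.0002/0.9998 = 1/4999.
Likelihood ratio of a positive result = 0.95/0.05 = 19.
Target posterior odds = 0.8/0.2 = 4.
Require 19ⁿ ≥ 4 ÷ (1/4999) = 19996.
19³ = 6859 falls short of 19996 but 19⁴ = 130321 reaches it, so n = 4.

4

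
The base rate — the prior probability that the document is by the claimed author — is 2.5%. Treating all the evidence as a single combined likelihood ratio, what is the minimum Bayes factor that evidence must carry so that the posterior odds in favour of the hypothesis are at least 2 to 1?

Prior odds = 0.025/0.975 = 1/39.
Target odds = 2.
Required Bayes factor = 2 ÷ (1/39) = 78.

78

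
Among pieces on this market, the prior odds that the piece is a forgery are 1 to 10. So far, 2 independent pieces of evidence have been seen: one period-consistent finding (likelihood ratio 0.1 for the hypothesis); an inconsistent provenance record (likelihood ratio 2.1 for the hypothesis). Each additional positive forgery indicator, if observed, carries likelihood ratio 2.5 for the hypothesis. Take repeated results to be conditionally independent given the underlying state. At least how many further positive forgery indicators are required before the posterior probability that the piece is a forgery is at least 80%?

Prior odds = 0.1.
Combined Bayes factor of the evidence already in hand = 0.1 × 2.1 = 0.21.
Odds after that evidence = 0.1 × 0.21 = 0.021.
Target odds = 0.8/0.2 = 4.
Need 2.5ⁿ ≥ 4 ÷ 0.021 = 4000/21.
2.5⁵ = 97.65625 falls short of 4000/21 but 2.5⁶ = 244.140625 reaches it, so n = 6.

6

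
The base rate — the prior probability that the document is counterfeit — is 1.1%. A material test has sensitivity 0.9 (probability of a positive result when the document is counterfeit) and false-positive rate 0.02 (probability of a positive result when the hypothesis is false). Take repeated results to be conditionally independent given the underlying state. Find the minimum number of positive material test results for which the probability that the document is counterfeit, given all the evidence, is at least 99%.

Prior odds: 0.011 ÷ 0.989 = 11/989.
Likelihood ratio of a positive result = 0.9/0.02 = 45.
Target odds: 0.99 ÷ 0.01 = 99.
Require 45ⁿ ≥ 99 ÷ (11/989) = 8901.
45² = 2025 falls short of 8901 but 45³ = 91125 reaches it, so n = 3.

3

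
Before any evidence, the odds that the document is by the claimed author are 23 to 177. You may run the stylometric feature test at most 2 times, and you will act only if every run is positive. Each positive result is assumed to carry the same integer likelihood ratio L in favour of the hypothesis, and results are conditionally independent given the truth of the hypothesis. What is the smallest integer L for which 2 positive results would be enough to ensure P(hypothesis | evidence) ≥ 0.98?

20

Prior odds = 23/177.
Target odds = 0.98/0.02 = 49.
Need L² ≥ 49 ÷ (23/177) = 8673/23.
19² = 361 < 8673/23 ≤ 400 = 20², so L = 20.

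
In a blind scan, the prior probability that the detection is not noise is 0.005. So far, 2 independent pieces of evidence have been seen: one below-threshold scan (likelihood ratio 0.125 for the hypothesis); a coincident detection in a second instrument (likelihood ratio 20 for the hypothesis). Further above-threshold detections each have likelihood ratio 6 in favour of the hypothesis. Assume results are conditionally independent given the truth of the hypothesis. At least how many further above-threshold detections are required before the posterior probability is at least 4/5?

4

Prior odds = 0.005/0.995 = 1/199.
Combined Bayes factor of the evidence already in hand = 0.125 × 20 = 2.5.
Odds after that evidence = (1/199) × 2.5 = 5/398.
Target odds = 0.8/0.2 = 4.
Need 6ⁿ ≥ 4 ÷ (5/398) = 318.4.
6³ = 216 falls short of 318.4 but 6⁴ = 1296 reaches it, so n = 4.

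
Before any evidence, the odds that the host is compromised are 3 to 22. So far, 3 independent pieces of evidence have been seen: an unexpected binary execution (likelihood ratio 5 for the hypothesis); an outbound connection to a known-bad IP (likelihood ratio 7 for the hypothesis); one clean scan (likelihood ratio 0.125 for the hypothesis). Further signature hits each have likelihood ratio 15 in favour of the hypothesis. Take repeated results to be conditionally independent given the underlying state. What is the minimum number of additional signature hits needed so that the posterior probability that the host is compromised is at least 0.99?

2

Prior odds = 3/22.
Combined Bayes factor of the evidence already in hand = 5 × 7 × 0.125 = 4.375.
Odds after that evidence = (3/22) × 4.375 = 105/176.
Target odds = 0.99/0.01 = 99.
Need 15ⁿ ≥ 99 ÷ (105/176) = 5808/35.
15¹ = 15 falls short of 5808/35 but 15² = 225 reaches it, so n = 2.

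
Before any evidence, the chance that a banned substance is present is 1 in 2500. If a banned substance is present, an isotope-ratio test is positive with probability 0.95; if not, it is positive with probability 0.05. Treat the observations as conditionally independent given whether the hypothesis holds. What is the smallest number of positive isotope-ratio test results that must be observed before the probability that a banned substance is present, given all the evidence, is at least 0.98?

Prior odds = 0.0004/0.9996 = 1/2499.
Likelihood ratio of a positive = 0.95/0.05 = 19.
Target odds: 0.98 ÷ 0.02 = 49.
Need (1/2499) × 19ⁿ ≥ 49, i.e. 19ⁿ ≥ 122451.
19³ = 6859 falls short of 122451 but 19⁴ = 130321 reaches it, so n = 4.

4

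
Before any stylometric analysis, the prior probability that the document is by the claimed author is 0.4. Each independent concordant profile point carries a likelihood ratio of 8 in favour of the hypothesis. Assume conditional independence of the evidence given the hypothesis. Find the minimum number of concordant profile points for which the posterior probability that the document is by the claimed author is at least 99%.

Prior odds = 0.4/0.6 = 2/3.
Likelihood ratio per concordant profile point = 8.
Target odds: 0.99 ÷ 0.01 = 99.
Require 8ⁿ ≥ 99 ÷ (2/3) = 148.5.
8² = 64 falls short of 148.5 but 8³ = 512 reaches it, so n = 3.

3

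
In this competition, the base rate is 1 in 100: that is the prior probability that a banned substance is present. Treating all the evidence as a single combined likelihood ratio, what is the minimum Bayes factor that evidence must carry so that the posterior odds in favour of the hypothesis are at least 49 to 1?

4851

Prior odds = 0.01/0.99 = 1/99.
Target odds = 49.
Required Bayes factor = 49 ÷ (1/99) = 4851.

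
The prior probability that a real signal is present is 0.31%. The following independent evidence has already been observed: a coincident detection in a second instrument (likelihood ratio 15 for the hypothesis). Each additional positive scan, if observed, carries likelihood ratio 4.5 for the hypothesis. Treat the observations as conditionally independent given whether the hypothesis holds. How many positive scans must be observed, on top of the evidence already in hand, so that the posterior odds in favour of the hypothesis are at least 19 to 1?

Prior odds = 0.0031/0.9969 = 31/9969.
Bayes factor of the evidence already in hand = 15.
Odds after that evidence = (31/9969) × 15 = 155/3323.
Target odds = 19.
Need 4.5ⁿ ≥ 19 ÷ (155/3323) = 63137/155.
4.5³ = 91.125 falls short of 63137/155 but 4.5⁴ = 410.0625 reaches it, so n = 4.

4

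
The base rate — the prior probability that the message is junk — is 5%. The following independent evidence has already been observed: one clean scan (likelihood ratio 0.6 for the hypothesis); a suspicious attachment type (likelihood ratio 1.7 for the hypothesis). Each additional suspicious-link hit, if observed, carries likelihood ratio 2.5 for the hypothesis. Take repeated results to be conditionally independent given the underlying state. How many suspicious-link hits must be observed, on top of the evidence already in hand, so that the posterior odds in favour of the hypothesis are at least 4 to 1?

5

Prior odds = 0.05/0.95 = 1/19.
Combined Bayes factor of the evidence already in hand = 0.6 × 1.7 = 1.02.
Odds after that evidence = (1/19) × 1.02 = 51/950.
Target odds = 4.
Need 2.5ⁿ ≥ 4 ÷ (51/950) = 3800/51.
2.5⁴ = 39.0625 falls short of 3800/51 but 2.5⁵ = 97.65625 reaches it, so n = 5.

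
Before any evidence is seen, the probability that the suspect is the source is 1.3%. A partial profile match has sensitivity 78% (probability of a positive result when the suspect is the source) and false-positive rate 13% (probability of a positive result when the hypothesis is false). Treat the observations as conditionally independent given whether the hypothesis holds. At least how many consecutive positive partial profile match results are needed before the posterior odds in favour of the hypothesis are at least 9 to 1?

4

Prior odds = 0.013/0.987 = 13/987.
Likelihood ratio of a positive result = 0.78/0.13 = 6.
Target odds = 9.
Require 6ⁿ ≥ 9 ÷ (13/987) = 8883/13.
6³ = 216 falls short of 8883/13 but 6⁴ = 1296 reaches it, so n = 4.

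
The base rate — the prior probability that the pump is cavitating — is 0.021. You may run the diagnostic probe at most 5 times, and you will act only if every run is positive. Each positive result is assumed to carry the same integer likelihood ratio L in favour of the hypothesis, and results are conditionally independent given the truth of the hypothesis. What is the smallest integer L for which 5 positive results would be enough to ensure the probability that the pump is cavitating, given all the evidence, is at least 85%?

4

Prior odds = 0.021/0.979 = 21/979.
Target odds = 0.85/0.15 = 17/3.
Need L⁵ ≥ 17/3 ÷ (21/979) = 16643/63.
3⁵ = 243 < 16643/63 ≤ 1024 = 4⁵, so L = 4.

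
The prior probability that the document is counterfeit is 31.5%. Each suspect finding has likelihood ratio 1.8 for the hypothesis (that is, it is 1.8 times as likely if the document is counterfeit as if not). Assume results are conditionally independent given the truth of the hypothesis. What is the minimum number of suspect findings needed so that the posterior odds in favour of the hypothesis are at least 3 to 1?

4

Prior odds: 0.315 ÷ 0.685 = 63/137.
Likelihood ratio per suspect finding = 1.8.
Target odds = 3.
Need (63/137) × 1.8ⁿ ≥ 3, i.e. 1.8ⁿ ≥ 137/21.
1.8³ = 5.832 falls short of 137/21 but 1.8⁴ = 10.4976 reaches it, so n = 4.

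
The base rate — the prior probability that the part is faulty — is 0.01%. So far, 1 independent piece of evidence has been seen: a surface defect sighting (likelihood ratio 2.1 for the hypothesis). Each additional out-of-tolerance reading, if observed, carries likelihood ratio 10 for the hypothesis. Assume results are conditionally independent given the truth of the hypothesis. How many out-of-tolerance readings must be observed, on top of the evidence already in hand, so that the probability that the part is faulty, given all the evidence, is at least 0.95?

Prior odds = 0.0001/0.9999 = 1/9999.
Bayes factor of the evidence already in hand = 2.1.
Odds after that evidence = (1/9999) × 2.1 = 7/33330.
Target odds = 0.95/0.05 = 19.
Need 10ⁿ ≥ 19 ÷ (7/33330) = 633270/7.
10⁴ = 10000 falls short of 633270/7 but 10⁵ = 100000 reaches it, so n = 5.

5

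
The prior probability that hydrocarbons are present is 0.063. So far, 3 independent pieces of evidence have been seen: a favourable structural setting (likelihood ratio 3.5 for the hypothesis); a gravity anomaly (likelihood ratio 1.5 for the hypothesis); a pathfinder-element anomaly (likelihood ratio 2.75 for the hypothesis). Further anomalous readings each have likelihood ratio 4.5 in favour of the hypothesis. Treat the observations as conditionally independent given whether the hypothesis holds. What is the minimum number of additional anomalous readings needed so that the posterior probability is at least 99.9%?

Prior odds = 0.063/0.937 = 63/937.
Combined Bayes factor of the evidence already in hand = 3.5 × 1.5 × 2.75 = 14.4375.
Odds after that evidence = (63/937) × 14.4375 = 14553/14992.
Target odds = 0.999/0.001 = 999.
Need 4.5ⁿ ≥ 999 ÷ (14553/14992) = 554704/539.
4.5⁴ = 410.0625 falls short of 554704/539 but 4.5⁵ = 1845.28125 reaches it, so n = 5.

5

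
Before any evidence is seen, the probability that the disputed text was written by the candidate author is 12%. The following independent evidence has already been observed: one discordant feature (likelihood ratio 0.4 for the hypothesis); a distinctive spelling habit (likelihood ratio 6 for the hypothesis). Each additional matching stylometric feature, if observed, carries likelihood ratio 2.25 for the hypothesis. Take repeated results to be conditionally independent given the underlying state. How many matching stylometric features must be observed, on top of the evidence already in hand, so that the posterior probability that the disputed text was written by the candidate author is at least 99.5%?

8

Prior odds = 0.12/0.88 = 3/22.
Combined Bayes factor of the evidence already in hand = 0.4 × 6 = 2.4.
Odds after that evidence = (3/22) × 2.4 = 18/55.
Target odds = 0.995/0.005 = 199.
Need 2.25ⁿ ≥ 199 ÷ (18/55) = 10945/18.
2.25⁷ = 4782969/16384 falls short of 10945/18 but 2.25⁸ = 43046721/65536 reaches it, so n = 8.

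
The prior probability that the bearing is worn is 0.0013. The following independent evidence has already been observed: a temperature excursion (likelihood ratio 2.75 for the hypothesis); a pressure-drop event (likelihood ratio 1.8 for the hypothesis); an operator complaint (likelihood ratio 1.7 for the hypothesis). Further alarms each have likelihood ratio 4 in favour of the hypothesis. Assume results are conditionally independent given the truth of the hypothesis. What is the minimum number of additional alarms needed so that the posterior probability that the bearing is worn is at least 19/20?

6

Prior odds = 0.0013/0.9987 = 13/9987.
Combined Bayes factor of the evidence already in hand = 2.75 × 1.8 × 1.7 = 8.415.
Odds after that evidence = (13/9987) × 8.415 = 7293/665800.
Target odds = 0.95/0.05 = 19.
Need 4ⁿ ≥ 19 ÷ (7293/665800) = 12650200/7293.
4⁵ = 1024 falls short of 12650200/7293 but 4⁶ = 4096 reaches it, so n = 6.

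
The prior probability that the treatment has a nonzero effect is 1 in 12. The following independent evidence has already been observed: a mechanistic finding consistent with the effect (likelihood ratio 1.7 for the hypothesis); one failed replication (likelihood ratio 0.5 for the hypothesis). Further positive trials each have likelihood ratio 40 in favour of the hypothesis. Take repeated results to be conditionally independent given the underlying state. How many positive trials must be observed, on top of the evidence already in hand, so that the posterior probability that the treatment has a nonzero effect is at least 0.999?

3

Prior odds = (1/12)/(11/12) = 1/11.
Combined Bayes factor of the evidence already in hand = 1.7 × 0.5 = 0.85.
Odds after that evidence = (1/11) × 0.85 = 17/220.
Target odds = 0.999/0.001 = 999.
Need 40ⁿ ≥ 999 ÷ (17/220) = 219780/17.
40² = 1600 falls short of 219780/17 but 40³ = 64000 reaches it, so n = 3.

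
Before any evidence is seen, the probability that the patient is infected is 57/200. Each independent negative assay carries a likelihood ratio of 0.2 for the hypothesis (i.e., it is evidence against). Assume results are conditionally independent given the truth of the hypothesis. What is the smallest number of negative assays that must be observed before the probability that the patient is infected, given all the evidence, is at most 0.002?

Prior odds: 0.285 ÷ 0.715 = 57/143.
Likelihood ratio per negative assay = 0.2.
Target odds: 0.002 ÷ 0.998 = 1/499.
Need (57/143) × 0.2ⁿ ≤ 1/499, i.e. 0.2ⁿ ≤ 143/28443.
0.2³ = 0.008 is still above 143/28443 but 0.2⁴ = 0.0016 is at or below it, so n = 4.

4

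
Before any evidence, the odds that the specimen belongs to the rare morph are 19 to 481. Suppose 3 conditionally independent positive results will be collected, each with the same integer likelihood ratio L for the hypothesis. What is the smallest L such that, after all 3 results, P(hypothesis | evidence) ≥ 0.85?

Prior odds = 19/481.
Target odds = 0.85/0.15 = 17/3.
Need L³ ≥ 17/3 ÷ (19/481) = 8177/57.
5³ = 125 < 8177/57 ≤ 216 = 6³, so L = 6.

6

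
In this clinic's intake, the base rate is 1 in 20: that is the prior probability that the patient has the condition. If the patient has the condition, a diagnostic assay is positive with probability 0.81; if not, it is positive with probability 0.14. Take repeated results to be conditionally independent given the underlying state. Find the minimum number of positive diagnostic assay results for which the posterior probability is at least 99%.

5

Prior odds: 0.05 ÷ 0.95 = 1/19.
Likelihood ratio of a positive = 0.81/0.14 = 81/14.
Target posterior odds = 0.99/0.01 = 99.
Require (81/14)ⁿ ≥ 99 ÷ (1/19) = 1881.
(81/14)⁴ = 43046721/38416 falls short of 1881 but (81/14)⁵ ≈6483.13 reaches it, so n = 5.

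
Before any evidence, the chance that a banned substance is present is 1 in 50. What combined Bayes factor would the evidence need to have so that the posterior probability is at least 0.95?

Prior odds = 0.02/0.98 = 1/49.
Target odds = 0.95/0.05 = 19.
Required Bayes factor = 19 ÷ (1/49) = 931.

931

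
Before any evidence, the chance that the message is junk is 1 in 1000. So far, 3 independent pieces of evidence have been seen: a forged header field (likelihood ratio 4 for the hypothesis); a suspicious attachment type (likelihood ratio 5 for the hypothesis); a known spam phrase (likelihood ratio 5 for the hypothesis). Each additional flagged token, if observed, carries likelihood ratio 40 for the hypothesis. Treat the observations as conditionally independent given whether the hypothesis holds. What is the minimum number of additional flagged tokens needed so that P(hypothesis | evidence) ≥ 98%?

2

Prior odds = 0.001/0.999 = 1/999.
Combined Bayes factor of the evidence already in hand = 4 × 5 × 5 = 100.
Odds after that evidence = (1/999) × 100 = 100/999.
Target odds = 0.98/0.02 = 49.
Need 40ⁿ ≥ 49 ÷ (100/999) = 489.51.
40¹ = 40 falls short of 489.51 but 40² = 1600 reaches it, so n = 2.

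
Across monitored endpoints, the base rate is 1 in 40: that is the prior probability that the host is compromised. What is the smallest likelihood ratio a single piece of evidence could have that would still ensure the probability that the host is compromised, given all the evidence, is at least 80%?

156

Prior odds = 0.025/0.975 = 1/39.
Target odds = 0.8/0.2 = 4.
Required Bayes factor = 4 ÷ (1/39) = 156.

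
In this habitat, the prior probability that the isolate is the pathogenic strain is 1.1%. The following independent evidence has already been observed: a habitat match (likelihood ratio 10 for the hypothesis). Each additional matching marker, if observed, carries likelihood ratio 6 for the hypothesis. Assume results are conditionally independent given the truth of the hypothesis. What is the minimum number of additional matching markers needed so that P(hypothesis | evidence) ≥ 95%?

Prior odds = 0.011/0.989 = 11/989.
Bayes factor of the evidence already in hand = 10.
Odds after that evidence = (11/989) × 10 = 110/989.
Target odds = 0.95/0.05 = 19.
Need 6ⁿ ≥ 19 ÷ (110/989) = 18791/110.
6² = 36 falls short of 18791/110 but 6³ = 216 reaches it, so n = 3.

3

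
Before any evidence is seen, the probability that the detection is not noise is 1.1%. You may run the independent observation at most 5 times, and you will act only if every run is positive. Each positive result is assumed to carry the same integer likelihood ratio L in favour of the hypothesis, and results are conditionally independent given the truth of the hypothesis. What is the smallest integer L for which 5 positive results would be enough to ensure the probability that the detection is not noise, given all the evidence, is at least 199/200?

Prior odds = 0.011/0.989 = 11/989.
Target odds = 0.995/0.005 = 199.
Need L⁵ ≥ 199 ÷ (11/989) = 196811/11.
7⁵ = 16807 < 196811/11 ≤ 32768 = 8⁵, so L = 8.

8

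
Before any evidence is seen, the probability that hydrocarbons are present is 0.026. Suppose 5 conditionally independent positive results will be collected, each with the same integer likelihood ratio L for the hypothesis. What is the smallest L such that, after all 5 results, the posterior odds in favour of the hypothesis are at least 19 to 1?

Prior odds = 0.026/0.974 = 13/487.
Target odds = 19.
Need L⁵ ≥ 19 ÷ (13/487) = 9253/13.
3⁵ = 243 < 9253/13 ≤ 1024 = 4⁵, so L = 4.

4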